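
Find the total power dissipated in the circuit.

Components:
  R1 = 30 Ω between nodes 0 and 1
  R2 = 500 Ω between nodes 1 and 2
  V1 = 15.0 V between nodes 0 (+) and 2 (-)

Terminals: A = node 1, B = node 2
Nodal analysis, taking node 2 as the 0 V reference.
Source V1 fixes V_0 = 15 V.
KCL at each unknown node (sum of currents leaving = 0; resistances in Ω):
  Node 1: (V_1 - 15)/30 + (V_1 - 0)/500 = 0
Collecting terms: 0.03533 × V_1 = 0.5  =>  V_1 = 14.15 V
Power in each resistor, P = (ΔV)²/R:
  P_R1 = (15 - 14.15)²/30 = 0.02403 W
  P_R2 = (14.15 - 0)²/500 = 0.4005 W
P_total = P_R1 + P_R2 = 0.4245 W

Final answer: 0.4245 W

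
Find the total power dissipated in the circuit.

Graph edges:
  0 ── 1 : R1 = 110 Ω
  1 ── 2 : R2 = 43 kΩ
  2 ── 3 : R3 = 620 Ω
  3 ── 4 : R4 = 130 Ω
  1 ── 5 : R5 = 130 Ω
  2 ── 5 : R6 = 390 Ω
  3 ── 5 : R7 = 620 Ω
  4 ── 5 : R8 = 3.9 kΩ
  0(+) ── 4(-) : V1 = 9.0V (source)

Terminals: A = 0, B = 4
Nodal analysis, taking node 4 as the 0 V reference.
Source V1 fixes V_0 = 9 V.
KCL at each unknown node (sum of currents leaving = 0; resistances in Ω):
  Node 1: (V_1 - 9)/110 + (V_1 - V_2)/43000 + (V_1 - V_5)/130 = 0
  Node 2: (V_2 - V_1)/43000 + (V_2 - V_3)/620 + (V_2 - V_5)/390 = 0
  Node 3: (V_3 - V_2)/620 + (V_3 - 0)/130 + (V_3 - V_5)/620 = 0
  Node 5: (V_5 - V_1)/130 + (V_5 - V_2)/390 + (V_5 - V_3)/620 + (V_5 - 0)/3900 = 0
Collecting terms (coefficients in siemens):
  0.01681·V_1 - 0.00002326·V_2 - 0.007692·V_5 = 0.08182
  0.0042·V_2 - 0.00002326·V_1 - 0.001613·V_3 - 0.002564·V_5 = 0
  0.01092·V_3 - 0.001613·V_2 - 0.001613·V_5 = 0
  0.01213·V_5 - 0.007692·V_1 - 0.002564·V_2 - 0.001613·V_3 = 0
Solving these 4 simultaneous equations (Gaussian elimination) gives:
  V_1 = 7.571 V, V_2 = 4.212 V, V_3 = 1.493 V, V_5 = 5.892 V
Power in each resistor, P = (ΔV)²/R:
  P_R1 = (9 - 7.571)²/110 = 0.01857 W
  P_R2 = (7.571 - 4.212)²/43000 = 0.0002624 W
  P_R3 = (4.212 - 1.493)²/620 = 0.01193 W
  P_R4 = (1.493 - 0)²/130 = 0.01714 W
  P_R5 = (7.571 - 5.892)²/130 = 0.02168 W
  P_R6 = (4.212 - 5.892)²/390 = 0.007237 W
  P_R7 = (1.493 - 5.892)²/620 = 0.03122 W
  P_R8 = (0 - 5.892)²/3900 = 0.008901 W
P_total = P_R1 + P_R2 + P_R3 + P_R4 + P_R5 + P_R6 + P_R7 + P_R8 = 0.1169 W

Final answer: 0.1169 W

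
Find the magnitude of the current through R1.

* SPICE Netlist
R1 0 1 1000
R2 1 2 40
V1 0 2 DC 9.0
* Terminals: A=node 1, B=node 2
Nodal analysis, taking node 2 as the 0 V reference.
Source V1 fixes V_0 = 9 V.
KCL at each unknown node (sum of currents leaving = 0; resistances in Ω):
  Node 1: (V_1 - 9)/1000 + (V_1 - 0)/40 = 0
Collecting terms: 0.026 × V_1 = 0.009  =>  V_1 = 0.3462 V
I_R1 = (V_0 - V_1)/R1 = (9 - 0.3462)/1000 = 0.008654 A
|I_R1| = 0.008654 A

Final answer: |I_R1| = 0.008654 A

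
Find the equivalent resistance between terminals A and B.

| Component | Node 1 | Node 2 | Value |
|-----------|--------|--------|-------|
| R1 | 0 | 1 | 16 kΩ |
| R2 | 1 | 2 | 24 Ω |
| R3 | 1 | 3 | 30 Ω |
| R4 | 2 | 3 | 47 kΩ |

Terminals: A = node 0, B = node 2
Reduce the network between node 0 (A) and node 2 (B) by series/parallel combination:
  Rs1 = R3 + R4 (series, joined only at node 3) = 30 + 47000 = 47030 Ω
  Rp1 = R2 ‖ Rs1 (parallel, both between nodes 1 and 2) = 1/(1/24 + 1/47030) = 23.99 Ω
  Rs2 = R1 + Rp1 (series, joined only at node 1) = 16000 + 23.99 = 16020 Ω
R_eq = 16.02 kΩ

Final answer: 16.02 kΩ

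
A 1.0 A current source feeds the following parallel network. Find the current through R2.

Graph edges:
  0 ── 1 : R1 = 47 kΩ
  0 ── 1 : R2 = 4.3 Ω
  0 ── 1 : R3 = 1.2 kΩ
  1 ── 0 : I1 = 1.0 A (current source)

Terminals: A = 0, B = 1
All resistors sit directly between nodes 0 and 1, so they are in parallel and share one voltage V; the full source current 1 A splits among them.
1/R_par = 1/47000 + 1/4.3 + 1/1200 = 0.2334 S  =>  R_par = 4.284 Ω
V = I × R_par = 1 × 4.284 = 4.284 V
I_R2 = V/R2 = 4.284/4.3 = 0.9963 A

Final answer: 0.9963 A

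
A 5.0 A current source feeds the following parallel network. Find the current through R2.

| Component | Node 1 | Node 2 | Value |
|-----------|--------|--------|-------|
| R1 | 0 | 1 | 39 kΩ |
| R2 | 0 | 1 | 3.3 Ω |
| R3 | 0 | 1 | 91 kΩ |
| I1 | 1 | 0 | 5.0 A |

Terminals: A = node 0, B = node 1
All resistors sit directly between nodes 0 and 1, so they are in parallel and share one voltage V; the full source current 5 A splits among them.
1/R_par = 1/39000 + 1/3.3 + 1/91000 = 0.3031 S  =>  R_par = 3.3 Ω
V = I × R_par = 5 × 3.3 = 16.5 V
I_R2 = V/R2 = 16.5/3.3 = 4.999 A

Final answer: 4.999 A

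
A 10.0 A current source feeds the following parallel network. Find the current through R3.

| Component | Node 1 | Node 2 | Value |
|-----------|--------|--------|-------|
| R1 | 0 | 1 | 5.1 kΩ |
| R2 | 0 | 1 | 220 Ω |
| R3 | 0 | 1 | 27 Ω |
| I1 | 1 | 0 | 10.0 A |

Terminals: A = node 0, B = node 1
All resistors sit directly between nodes 0 and 1, so they are in parallel and share one voltage V; the full source current 10 A splits among them.
1/R_par = 1/5100 + 1/220 + 1/27 = 0.04178 S  =>  R_par = 23.94 Ω
V = I × R_par = 10 × 23.94 = 239.4 V
I_R3 = V/R3 = 239.4/27 = 8.865 A

Final answer: 8.865 A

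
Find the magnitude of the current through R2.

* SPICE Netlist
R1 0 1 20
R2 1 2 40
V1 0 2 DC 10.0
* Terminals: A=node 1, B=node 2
Nodal analysis, taking node 2 as the 0 V reference.
Source V1 fixes V_0 = 10 V.
KCL at each unknown node (sum of currents leaving = 0; resistances in Ω):
  Node 1: (V_1 - 10)/20 + (V_1 - 0)/40 = 0
Collecting terms: 0.075 × V_1 = 0.5  =>  V_1 = 6.667 V
I_R2 = (V_1 - V_2)/R2 = (6.667 - 0)/40 = 0.1667 A
|I_R2| = 0.1667 A

Final answer: |I_R2| = 0.1667 A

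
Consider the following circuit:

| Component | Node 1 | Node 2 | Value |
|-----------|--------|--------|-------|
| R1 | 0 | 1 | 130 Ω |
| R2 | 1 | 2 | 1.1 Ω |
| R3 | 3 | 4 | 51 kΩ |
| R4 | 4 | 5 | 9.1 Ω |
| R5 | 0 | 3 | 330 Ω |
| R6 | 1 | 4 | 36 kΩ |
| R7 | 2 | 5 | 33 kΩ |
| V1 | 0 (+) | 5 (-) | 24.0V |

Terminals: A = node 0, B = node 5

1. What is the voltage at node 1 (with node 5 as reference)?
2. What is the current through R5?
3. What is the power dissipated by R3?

Nodal analysis, taking node 5 as the 0 V reference.
Source V1 fixes V_0 = 24 V.
KCL at each unknown node (sum of currents leaving = 0; resistances in Ω):
  Node 1: (V_1 - 24)/130 + (V_1 - V_2)/1.1 + (V_1 - V_4)/36000 = 0
  Node 2: (V_2 - V_1)/1.1 + (V_2 - 0)/33000 = 0
  Node 3: (V_3 - V_4)/51000 + (V_3 - 24)/330 = 0
  Node 4: (V_4 - V_3)/51000 + (V_4 - 0)/9.1 + (V_4 - V_1)/36000 = 0
Collecting terms (coefficients in siemens):
  0.9168·V_1 - 0.9091·V_2 - 0.00002778·V_4 = 0.1846
  0.9091·V_2 - 0.9091·V_1 = 0
  0.00305·V_3 - 0.00001961·V_4 = 0.07273
  0.1099·V_4 - 0.00002778·V_1 - 0.00001961·V_3 = 0
Solving these 4 simultaneous equations (Gaussian elimination) gives:
  V_1 = 23.82 V, V_2 = 23.82 V, V_3 = 23.85 V, V_4 = 0.01027 V
Part 1:
  Read off the nodal solution: V_1 = 23.82 V
Part 2:
  I_R5 = (V_0 - V_3)/R5 = (24 - 23.85)/330 = 0.0004674 A
  Magnitude: I_R5 = 0.0004674 A
Part 3:
  I_R3 = (V_3 - V_4)/R3 = (23.85 - 0.01027)/51000 = 0.0004674 A
  P_R3 = I_R3² × R3 = (0.0004674)² × 51000 = 0.01114 W

Final answers:
1. V_1 = 23.82 V
2. I_R5 = 0.0004674 A
3. P_R3 = 0.01114 W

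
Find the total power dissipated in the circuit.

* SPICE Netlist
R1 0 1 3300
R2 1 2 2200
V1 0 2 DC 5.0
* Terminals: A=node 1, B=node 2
Nodal analysis, taking node 2 as the 0 V reference.
Source V1 fixes V_0 = 5 V.
KCL at each unknown node (sum of currents leaving = 0; resistances in Ω):
  Node 1: (V_1 - 5)/3300 + (V_1 - 0)/2200 = 0
Collecting terms: 0.0007576 × V_1 = 0.001515  =>  V_1 = 2 V
Power in each resistor, P = (ΔV)²/R:
  P_R1 = (5 - 2)²/3300 = 0.002727 W
  P_R2 = (2 - 0)²/2200 = 0.001818 W
P_total = P_R1 + P_R2 = 0.004545 W

Final answer: 0.004545 W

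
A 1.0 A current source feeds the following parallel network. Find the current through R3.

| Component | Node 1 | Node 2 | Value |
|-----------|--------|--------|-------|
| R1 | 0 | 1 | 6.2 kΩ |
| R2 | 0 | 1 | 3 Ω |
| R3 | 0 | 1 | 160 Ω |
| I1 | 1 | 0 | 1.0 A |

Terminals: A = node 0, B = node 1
All resistors sit directly between nodes 0 and 1, so they are in parallel and share one voltage V; the full source current 1 A splits among them.
1/R_par = 1/6200 + 1/3 + 1/160 = 0.3397 S  =>  R_par = 2.943 Ω
V = I × R_par = 1 × 2.943 = 2.943 V
I_R3 = V/R3 = 2.943/160 = 0.0184 A

Final answer: 0.0184 A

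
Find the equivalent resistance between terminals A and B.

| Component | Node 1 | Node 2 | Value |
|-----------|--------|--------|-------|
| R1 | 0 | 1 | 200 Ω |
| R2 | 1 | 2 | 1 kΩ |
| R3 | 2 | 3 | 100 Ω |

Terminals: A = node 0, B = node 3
Reduce the network between node 0 (A) and node 3 (B) by series/parallel combination:
  Rs1 = R1 + R2 (series, joined only at node 1) = 200 + 1000 = 1200 Ω
  Rs2 = R3 + Rs1 (series, joined only at node 2) = 100 + 1200 = 1300 Ω
R_eq = 1.3 kΩ

Final answer: 1.3 kΩ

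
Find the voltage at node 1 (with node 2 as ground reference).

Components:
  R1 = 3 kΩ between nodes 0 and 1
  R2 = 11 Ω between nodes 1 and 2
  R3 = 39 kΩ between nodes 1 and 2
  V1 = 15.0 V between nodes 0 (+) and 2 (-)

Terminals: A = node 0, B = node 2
Nodal analysis, taking node 2 as the 0 V reference.
Source V1 fixes V_0 = 15 V.
KCL at each unknown node (sum of currents leaving = 0; resistances in Ω):
  Node 1: (V_1 - 15)/3000 + (V_1 - 0)/11 + (V_1 - 0)/39000 = 0
Collecting terms: 0.09127 × V_1 = 0.005  =>  V_1 = 0.05478 V
The requested potential is V_1 = 0.05478 V.

Final answer: V_1 = 0.05478 V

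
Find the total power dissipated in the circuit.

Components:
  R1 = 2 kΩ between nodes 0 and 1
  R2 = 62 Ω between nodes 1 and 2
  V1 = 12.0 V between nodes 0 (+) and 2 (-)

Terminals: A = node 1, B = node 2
Nodal analysis, taking node 2 as the 0 V reference.
Source V1 fixes V_0 = 12 V.
KCL at each unknown node (sum of currents leaving = 0; resistances in Ω):
  Node 1: (V_1 - 12)/2000 + (V_1 - 0)/62 = 0
Collecting terms: 0.01663 × V_1 = 0.006  =>  V_1 = 0.3608 V
Power in each resistor, P = (ΔV)²/R:
  P_R1 = (12 - 0.3608)²/2000 = 0.06774 W
  P_R2 = (0.3608 - 0)²/62 = 0.0021 W
P_total = P_R1 + P_R2 = 0.06984 W

Final answer: 0.06984 W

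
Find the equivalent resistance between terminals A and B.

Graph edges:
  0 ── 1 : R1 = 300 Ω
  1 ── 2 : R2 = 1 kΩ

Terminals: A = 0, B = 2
Reduce the network between node 0 (A) and node 2 (B) by series/parallel combination:
  Rs1 = R1 + R2 (series, joined only at node 1) = 300 + 1000 = 1300 Ω
R_eq = 1.3 kΩ

Final answer: 1.3 kΩ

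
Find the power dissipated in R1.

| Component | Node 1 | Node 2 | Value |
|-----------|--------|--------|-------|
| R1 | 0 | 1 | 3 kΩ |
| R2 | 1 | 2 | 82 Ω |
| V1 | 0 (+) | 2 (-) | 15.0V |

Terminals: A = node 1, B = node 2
Nodal analysis, taking node 2 as the 0 V reference.
Source V1 fixes V_0 = 15 V.
KCL at each unknown node (sum of currents leaving = 0; resistances in Ω):
  Node 1: (V_1 - 15)/3000 + (V_1 - 0)/82 = 0
Collecting terms: 0.01253 × V_1 = 0.005  =>  V_1 = 0.3991 V
I_R1 = (V_0 - V_1)/R1 = (15 - 0.3991)/3000 = 0.004867 A
P_R1 = I_R1² × R1 = (0.004867)² × 3000 = 0.07106 W

Final answer: 0.07106 W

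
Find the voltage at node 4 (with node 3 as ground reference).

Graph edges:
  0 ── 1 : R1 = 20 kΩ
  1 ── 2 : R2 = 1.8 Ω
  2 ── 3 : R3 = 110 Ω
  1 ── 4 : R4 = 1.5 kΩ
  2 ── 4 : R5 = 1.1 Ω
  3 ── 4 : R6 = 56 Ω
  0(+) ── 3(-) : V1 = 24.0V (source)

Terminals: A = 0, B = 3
Nodal analysis, taking node 3 as the 0 V reference.
Source V1 fixes V_0 = 24 V.
KCL at each unknown node (sum of currents leaving = 0; resistances in Ω):
  Node 1: (V_1 - 24)/20000 + (V_1 - V_2)/1.8 + (V_1 - V_4)/1500 = 0
  Node 2: (V_2 - V_1)/1.8 + (V_2 - 0)/110 + (V_2 - V_4)/1.1 = 0
  Node 4: (V_4 - V_1)/1500 + (V_4 - V_2)/1.1 + (V_4 - 0)/56 = 0
Collecting terms (coefficients in siemens):
  0.5563·V_1 - 0.5556·V_2 - 0.0006667·V_4 = 0.0012
  1.474·V_2 - 0.5556·V_1 - 0.9091·V_4 = 0
  0.9276·V_4 - 0.0006667·V_1 - 0.9091·V_2 = 0
Solving these 3 simultaneous equations (Gaussian elimination) gives:
  V_1 = 0.04717 V, V_2 = 0.04502 V, V_4 = 0.04415 V
The requested potential is V_4 = 0.04415 V.

Final answer: V_4 = 0.04415 V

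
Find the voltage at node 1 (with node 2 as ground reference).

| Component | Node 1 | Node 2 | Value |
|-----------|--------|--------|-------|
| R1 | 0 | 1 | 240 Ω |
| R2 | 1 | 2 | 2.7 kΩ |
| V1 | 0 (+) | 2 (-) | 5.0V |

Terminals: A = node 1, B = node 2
Nodal analysis, taking node 2 as the 0 V reference.
Source V1 fixes V_0 = 5 V.
KCL at each unknown node (sum of currents leaving = 0; resistances in Ω):
  Node 1: (V_1 - 5)/240 + (V_1 - 0)/2700 = 0
Collecting terms: 0.004537 × V_1 = 0.02083  =>  V_1 = 4.592 V
The requested potential is V_1 = 4.592 V.

Final answer: V_1 = 4.592 V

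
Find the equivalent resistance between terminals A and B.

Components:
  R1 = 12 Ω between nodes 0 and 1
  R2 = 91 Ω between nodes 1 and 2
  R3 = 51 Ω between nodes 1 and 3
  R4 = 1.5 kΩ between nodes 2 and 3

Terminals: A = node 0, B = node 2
Reduce the network between node 0 (A) and node 2 (B) by series/parallel combination:
  Rs1 = R3 + R4 (series, joined only at node 3) = 51 + 1500 = 1551 Ω
  Rp1 = R2 ‖ Rs1 (parallel, both between nodes 1 and 2) = 1/(1/91 + 1/1551) = 85.96 Ω
  Rs2 = R1 + Rp1 (series, joined only at node 1) = 12 + 85.96 = 97.96 Ω
R_eq = 97.96 Ω

Final answer: 97.96 Ω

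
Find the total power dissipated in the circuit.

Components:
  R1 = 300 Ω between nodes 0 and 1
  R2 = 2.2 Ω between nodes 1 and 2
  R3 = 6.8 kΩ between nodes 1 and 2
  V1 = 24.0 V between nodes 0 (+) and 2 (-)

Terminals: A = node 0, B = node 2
Nodal analysis, taking node 2 as the 0 V reference.
Source V1 fixes V_0 = 24 V.
KCL at each unknown node (sum of currents leaving = 0; resistances in Ω):
  Node 1: (V_1 - 24)/300 + (V_1 - 0)/2.2 + (V_1 - 0)/6800 = 0
Collecting terms: 0.458 × V_1 = 0.08  =>  V_1 = 0.1747 V
Power in each resistor, P = (ΔV)²/R:
  P_R1 = (24 - 0.1747)²/300 = 1.892 W
  P_R2 = (0.1747 - 0)²/2.2 = 0.01387 W
  P_R3 = (0.1747 - 0)²/6800 = 0.000004486 W
P_total = P_R1 + P_R2 + P_R3 = 1.906 W

Final answer: 1.906 W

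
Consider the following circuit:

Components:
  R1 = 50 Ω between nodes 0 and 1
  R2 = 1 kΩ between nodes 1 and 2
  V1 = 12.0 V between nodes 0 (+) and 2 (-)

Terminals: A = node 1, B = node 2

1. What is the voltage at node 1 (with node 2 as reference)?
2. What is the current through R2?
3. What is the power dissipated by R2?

Nodal analysis, taking node 2 as the 0 V reference.
Source V1 fixes V_0 = 12 V.
KCL at each unknown node (sum of currents leaving = 0; resistances in Ω):
  Node 1: (V_1 - 12)/50 + (V_1 - 0)/1000 = 0
Collecting terms: 0.021 × V_1 = 0.24  =>  V_1 = 11.43 V
Part 1:
  Read off the nodal solution: V_1 = 11.43 V
Part 2:
  I_R2 = (V_1 - V_2)/R2 = (11.43 - 0)/1000 = 0.01143 A
  Magnitude: I_R2 = 0.01143 A
Part 3:
  I_R2 = (V_1 - V_2)/R2 = (11.43 - 0)/1000 = 0.01143 A
  P_R2 = I_R2² × R2 = (0.01143)² × 1000 = 0.1306 W

Final answers:
1. V_1 = 11.43 V
2. I_R2 = 0.01143 A
3. P_R2 = 0.1306 W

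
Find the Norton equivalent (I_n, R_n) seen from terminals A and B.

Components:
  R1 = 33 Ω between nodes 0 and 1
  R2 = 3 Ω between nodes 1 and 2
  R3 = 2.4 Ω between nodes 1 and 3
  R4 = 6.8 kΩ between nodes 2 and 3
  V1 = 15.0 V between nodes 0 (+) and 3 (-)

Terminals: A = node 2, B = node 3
Find the Thévenin equivalent first; then I_n = V_th/R_th and R_n = R_th.
Step 1 — V_th is the open-circuit voltage V_A - V_B (nothing connected across the terminals).
Nodal analysis, taking node 3 as the 0 V reference.
Source V1 fixes V_0 = 15 V.
KCL at each unknown node (sum of currents leaving = 0; resistances in Ω):
  Node 1: (V_1 - 15)/33 + (V_1 - V_2)/3 + (V_1 - 0)/2.4 = 0
  Node 2: (V_2 - V_1)/3 + (V_2 - 0)/6800 = 0
Collecting terms (coefficients in siemens):
  0.7803·V_1 - 0.3333·V_2 = 0.4545
  0.3335·V_2 - 0.3333·V_1 = 0
Determinant D = (0.7803)(0.3335) - (-0.3333)(-0.3333) = 0.1491
V_1 = [(0.4545)(0.3335) - (-0.3333)(0)]/D = 1.017 V
V_2 = [(0.7803)(0) - (0.4545)(-0.3333)]/D = 1.016 V
V_th = V_2 - V_3 = 1.016 - 0 = 1.016 V
Step 2 — R_th: zero the source — replace V1 by a short circuit (node 3 merges into node 0) — and find the resistance seen between A (node 2) and B (node 0).
Reduce the network between node 2 (A) and node 0 (B) by series/parallel combination:
  Rp1 = R1 ‖ R3 (parallel, both between nodes 0 and 1) = 1/(1/33 + 1/2.4) = 2.237 Ω
  Rs1 = R2 + Rp1 (series, joined only at node 1) = 3 + 2.237 = 5.237 Ω
  Rp2 = R4 ‖ Rs1 (parallel, both between nodes 0 and 2) = 1/(1/6800 + 1/5.237) = 5.233 Ω
R_th = 5.233 Ω
I_n = V_th/R_th = 1.016/5.233 = 0.1942 A, and R_n = R_th = 5.233 Ω

Final answer: I_n = 0.1942 A, R_n = 5.233 Ω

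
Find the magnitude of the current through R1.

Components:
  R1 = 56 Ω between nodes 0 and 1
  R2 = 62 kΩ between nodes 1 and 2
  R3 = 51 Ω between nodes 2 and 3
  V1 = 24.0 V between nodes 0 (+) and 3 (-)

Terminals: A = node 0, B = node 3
Nodal analysis, taking node 3 as the 0 V reference.
Source V1 fixes V_0 = 24 V.
KCL at each unknown node (sum of currents leaving = 0; resistances in Ω):
  Node 1: (V_1 - 24)/56 + (V_1 - V_2)/62000 = 0
  Node 2: (V_2 - V_1)/62000 + (V_2 - 0)/51 = 0
Collecting terms (coefficients in siemens):
  0.01787·V_1 - 0.00001613·V_2 = 0.4286
  0.01962·V_2 - 0.00001613·V_1 = 0
Determinant D = (0.01787)(0.01962) - (-0.00001613)(-0.00001613) = 0.0003507
V_1 = [(0.4286)(0.01962) - (-0.00001613)(0)]/D = 23.98 V
V_2 = [(0.01787)(0) - (0.4286)(-0.00001613)]/D = 0.01971 V
I_R1 = (V_0 - V_1)/R1 = (24 - 23.98)/56 = 0.0003864 A
|I_R1| = 0.0003864 A

Final answer: |I_R1| = 0.0003864 A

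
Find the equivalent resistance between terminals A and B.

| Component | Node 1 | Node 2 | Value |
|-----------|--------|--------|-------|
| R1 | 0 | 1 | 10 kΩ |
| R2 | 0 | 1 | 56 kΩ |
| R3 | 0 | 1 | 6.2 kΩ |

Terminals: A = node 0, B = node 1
Reduce the network between node 0 (A) and node 1 (B) by series/parallel combination:
  Rp1 = R1 ‖ R2 ‖ R3 (parallel, all between nodes 0 and 1) = 1/(1/10000 + 1/56000 + 1/6200) = 3582 Ω
R_eq = 3.582 kΩ

Final answer: 3.582 kΩ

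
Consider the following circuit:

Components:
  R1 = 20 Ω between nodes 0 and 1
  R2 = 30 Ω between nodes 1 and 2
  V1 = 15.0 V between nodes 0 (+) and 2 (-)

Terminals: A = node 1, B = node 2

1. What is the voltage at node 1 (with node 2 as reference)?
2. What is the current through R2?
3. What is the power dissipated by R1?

Nodal analysis, taking node 2 as the 0 V reference.
Source V1 fixes V_0 = 15 V.
KCL at each unknown node (sum of currents leaving = 0; resistances in Ω):
  Node 1: (V_1 - 15)/20 + (V_1 - 0)/30 = 0
Collecting terms: 0.08333 × V_1 = 0.75  =>  V_1 = 9 V
Part 1:
  Read off the nodal solution: V_1 = 9 V
Part 2:
  I_R2 = (V_1 - V_2)/R2 = (9 - 0)/30 = 0.3 A
  Magnitude: I_R2 = 0.3 A
Part 3:
  I_R1 = (V_0 - V_1)/R1 = (15 - 9)/20 = 0.3 A
  P_R1 = I_R1² × R1 = (0.3)² × 20 = 1.8 W

Final answers:
1. V_1 = 9 V
2. I_R2 = 0.3 A
3. P_R1 = 1.8 W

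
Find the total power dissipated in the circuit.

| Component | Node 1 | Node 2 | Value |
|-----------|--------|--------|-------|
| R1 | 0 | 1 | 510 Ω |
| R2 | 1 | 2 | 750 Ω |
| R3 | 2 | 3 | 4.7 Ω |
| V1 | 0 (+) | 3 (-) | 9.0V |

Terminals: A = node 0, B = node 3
Nodal analysis, taking node 3 as the 0 V reference.
Source V1 fixes V_0 = 9 V.
KCL at each unknown node (sum of currents leaving = 0; resistances in Ω):
  Node 1: (V_1 - 9)/510 + (V_1 - V_2)/750 = 0
  Node 2: (V_2 - V_1)/750 + (V_2 - 0)/4.7 = 0
Collecting terms (coefficients in siemens):
  0.003294·V_1 - 0.001333·V_2 = 0.01765
  0.2141·V_2 - 0.001333·V_1 = 0
Determinant D = (0.003294)(0.2141) - (-0.001333)(-0.001333) = 0.0007035
V_1 = [(0.01765)(0.2141) - (-0.001333)(0)]/D = 5.371 V
V_2 = [(0.003294)(0) - (0.01765)(-0.001333)]/D = 0.03345 V
Power in each resistor, P = (ΔV)²/R:
  P_R1 = (9 - 5.371)²/510 = 0.02583 W
  P_R2 = (5.371 - 0.03345)²/750 = 0.03798 W
  P_R3 = (0.03345 - 0)²/4.7 = 0.000238 W
P_total = P_R1 + P_R2 + P_R3 = 0.06405 W

Final answer: 0.06405 W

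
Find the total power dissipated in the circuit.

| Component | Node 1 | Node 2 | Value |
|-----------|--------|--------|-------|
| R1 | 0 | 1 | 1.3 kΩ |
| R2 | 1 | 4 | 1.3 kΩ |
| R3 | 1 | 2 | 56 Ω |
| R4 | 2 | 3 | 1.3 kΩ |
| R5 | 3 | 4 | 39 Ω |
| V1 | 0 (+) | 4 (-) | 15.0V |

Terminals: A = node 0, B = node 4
Nodal analysis, taking node 4 as the 0 V reference.
Source V1 fixes V_0 = 15 V.
KCL at each unknown node (sum of currents leaving = 0; resistances in Ω):
  Node 1: (V_1 - 15)/1300 + (V_1 - 0)/1300 + (V_1 - V_2)/56 = 0
  Node 2: (V_2 - V_1)/56 + (V_2 - V_3)/1300 = 0
  Node 3: (V_3 - V_2)/1300 + (V_3 - 0)/39 = 0
Collecting terms (coefficients in siemens):
  0.0194·V_1 - 0.01786·V_2 = 0.01154
  0.01863·V_2 - 0.01786·V_1 - 0.0007692·V_3 = 0
  0.02641·V_3 - 0.0007692·V_2 = 0
Solving these 3 simultaneous equations (Gaussian elimination) gives:
  V_1 = 5.116 V, V_2 = 4.911 V, V_3 = 0.143 V
Power in each resistor, P = (ΔV)²/R:
  P_R1 = (15 - 5.116)²/1300 = 0.07515 W
  P_R2 = (5.116 - 0)²/1300 = 0.02013 W
  P_R3 = (5.116 - 4.911)²/56 = 0.0007532 W
  P_R4 = (4.911 - 0.143)²/1300 = 0.01749 W
  P_R5 = (0.143 - 0)²/39 = 0.0005246 W
P_total = P_R1 + P_R2 + P_R3 + P_R4 + P_R5 = 0.114 W

Final answer: 0.114 W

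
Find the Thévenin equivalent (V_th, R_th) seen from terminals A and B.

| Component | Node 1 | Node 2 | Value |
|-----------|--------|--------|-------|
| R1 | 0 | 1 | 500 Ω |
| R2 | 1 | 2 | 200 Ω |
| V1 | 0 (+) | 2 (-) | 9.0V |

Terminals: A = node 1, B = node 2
Step 1 — V_th is the open-circuit voltage V_A - V_B (nothing connected across the terminals).
Nodal analysis, taking node 2 as the 0 V reference.
Source V1 fixes V_0 = 9 V.
KCL at each unknown node (sum of currents leaving = 0; resistances in Ω):
  Node 1: (V_1 - 9)/500 + (V_1 - 0)/200 = 0
Collecting terms: 0.007 × V_1 = 0.018  =>  V_1 = 2.571 V
V_th = V_1 - V_2 = 2.571 - 0 = 2.571 V
Step 2 — R_th: zero the source — replace V1 by a short circuit (node 2 merges into node 0) — and find the resistance seen between A (node 1) and B (node 0).
Reduce the network between node 1 (A) and node 0 (B) by series/parallel combination:
  Rp1 = R1 ‖ R2 (parallel, both between nodes 0 and 1) = 1/(1/500 + 1/200) = 142.9 Ω
R_th = 142.9 Ω

Final answer: V_th = 2.571 V, R_th = 142.9 Ω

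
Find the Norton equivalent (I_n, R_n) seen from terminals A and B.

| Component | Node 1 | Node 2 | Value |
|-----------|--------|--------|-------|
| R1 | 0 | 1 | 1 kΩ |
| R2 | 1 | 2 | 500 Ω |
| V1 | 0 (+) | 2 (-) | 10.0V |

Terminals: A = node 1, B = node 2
Find the Thévenin equivalent first; then I_n = V_th/R_th and R_n = R_th.
Step 1 — V_th is the open-circuit voltage V_A - V_B (nothing connected across the terminals).
Nodal analysis, taking node 2 as the 0 V reference.
Source V1 fixes V_0 = 10 V.
KCL at each unknown node (sum of currents leaving = 0; resistances in Ω):
  Node 1: (V_1 - 10)/1000 + (V_1 - 0)/500 = 0
Collecting terms: 0.003 × V_1 = 0.01  =>  V_1 = 3.333 V
V_th = V_1 - V_2 = 3.333 - 0 = 3.333 V
Step 2 — R_th: zero the source — replace V1 by a short circuit (node 2 merges into node 0) — and find the resistance seen between A (node 1) and B (node 0).
Reduce the network between node 1 (A) and node 0 (B) by series/parallel combination:
  Rp1 = R1 ‖ R2 (parallel, both between nodes 0 and 1) = 1/(1/1000 + 1/500) = 333.3 Ω
R_th = 333.3 Ω
I_n = V_th/R_th = 3.333/333.3 = 0.01 A, and R_n = R_th = 333.3 Ω

Final answer: I_n = 0.01 A, R_n = 333.3 Ω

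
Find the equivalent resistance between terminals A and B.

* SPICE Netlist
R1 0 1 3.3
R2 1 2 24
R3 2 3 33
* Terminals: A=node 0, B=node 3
Reduce the network between node 0 (A) and node 3 (B) by series/parallel combination:
  Rs1 = R1 + R2 (series, joined only at node 1) = 3.3 + 24 = 27.3 Ω
  Rs2 = R3 + Rs1 (series, joined only at node 2) = 33 + 27.3 = 60.3 Ω
R_eq = 60.3 Ω

Final answer: 60.3 Ω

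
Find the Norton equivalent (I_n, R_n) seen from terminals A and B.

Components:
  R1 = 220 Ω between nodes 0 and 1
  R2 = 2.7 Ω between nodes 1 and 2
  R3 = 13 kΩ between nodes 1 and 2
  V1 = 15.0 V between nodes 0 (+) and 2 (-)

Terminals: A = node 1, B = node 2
Find the Thévenin equivalent first; then I_n = V_th/R_th and R_n = R_th.
Step 1 — V_th is the open-circuit voltage V_A - V_B (nothing connected across the terminals).
Nodal analysis, taking node 2 as the 0 V reference.
Source V1 fixes V_0 = 15 V.
KCL at each unknown node (sum of currents leaving = 0; resistances in Ω):
  Node 1: (V_1 - 15)/220 + (V_1 - 0)/2.7 + (V_1 - 0)/13000 = 0
Collecting terms: 0.375 × V_1 = 0.06818  =>  V_1 = 0.1818 V
V_th = V_1 - V_2 = 0.1818 - 0 = 0.1818 V
Step 2 — R_th: zero the source — replace V1 by a short circuit (node 2 merges into node 0) — and find the resistance seen between A (node 1) and B (node 0).
Reduce the network between node 1 (A) and node 0 (B) by series/parallel combination:
  Rp1 = R1 ‖ R2 ‖ R3 (parallel, all between nodes 0 and 1) = 1/(1/220 + 1/2.7 + 1/13000) = 2.667 Ω
R_th = 2.667 Ω
I_n = V_th/R_th = 0.1818/2.667 = 0.06818 A, and R_n = R_th = 2.667 Ω

Final answer: I_n = 0.06818 A, R_n = 2.667 Ω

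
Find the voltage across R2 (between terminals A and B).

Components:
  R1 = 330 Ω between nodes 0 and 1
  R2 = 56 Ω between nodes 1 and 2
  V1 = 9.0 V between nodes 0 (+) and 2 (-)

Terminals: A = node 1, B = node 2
R1 and R2 are in series across V1 (node 0 → node 1 → node 2), and the output A–B is taken across R2, so this is a voltage divider.
Series current: I = V1/(R1 + R2) = 9/(330 + 56) = 9/386 = 0.02332 A
V_R2 = I × R2 = V1 × R2/(R1 + R2) = 9 × 56/386 = 1.306 V

Final answer: 1.306 V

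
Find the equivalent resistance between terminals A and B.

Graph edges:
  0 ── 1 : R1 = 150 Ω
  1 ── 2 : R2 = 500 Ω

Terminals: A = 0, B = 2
Reduce the network between node 0 (A) and node 2 (B) by series/parallel combination:
  Rs1 = R1 + R2 (series, joined only at node 1) = 150 + 500 = 650 Ω
R_eq = 650 Ω

Final answer: 650 Ω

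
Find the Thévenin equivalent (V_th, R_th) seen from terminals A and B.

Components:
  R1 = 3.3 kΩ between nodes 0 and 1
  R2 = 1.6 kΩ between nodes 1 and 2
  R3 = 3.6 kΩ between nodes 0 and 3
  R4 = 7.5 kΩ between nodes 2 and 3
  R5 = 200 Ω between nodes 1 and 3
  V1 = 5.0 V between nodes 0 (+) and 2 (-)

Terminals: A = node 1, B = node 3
Step 1 — V_th is the open-circuit voltage V_A - V_B (nothing connected across the terminals).
Nodal analysis, taking node 2 as the 0 V reference.
Source V1 fixes V_0 = 5 V.
KCL at each unknown node (sum of currents leaving = 0; resistances in Ω):
  Node 1: (V_1 - 5)/3300 + (V_1 - 0)/1600 + (V_1 - V_3)/200 = 0
  Node 3: (V_3 - 5)/3600 + (V_3 - 0)/7500 + (V_3 - V_1)/200 = 0
Collecting terms (coefficients in siemens):
  0.005928·V_1 - 0.005·V_3 = 0.001515
  0.005411·V_3 - 0.005·V_1 = 0.001389
Determinant D = (0.005928)(0.005411) - (-0.005)(-0.005) = 0.000007077
V_1 = [(0.001515)(0.005411) - (-0.005)(0.001389)]/D = 2.14 V
V_3 = [(0.005928)(0.001389) - (0.001515)(-0.005)]/D = 2.234 V
V_th = V_1 - V_3 = 2.14 - 2.234 = -0.09411 V
Step 2 — R_th: zero the source — replace V1 by a short circuit (node 2 merges into node 0) — and find the resistance seen between A (node 1) and B (node 3).
Reduce the network between node 1 (A) and node 3 (B) by series/parallel combination:
  Rp1 = R1 ‖ R2 (parallel, both between nodes 0 and 1) = 1/(1/3300 + 1/1600) = 1078 Ω
  Rp2 = R3 ‖ R4 (parallel, both between nodes 0 and 3) = 1/(1/3600 + 1/7500) = 2432 Ω
  Rs1 = Rp1 + Rp2 (series, joined only at node 0) = 1078 + 2432 = 3510 Ω
  Rp3 = R5 ‖ Rs1 (parallel, both between nodes 1 and 3) = 1/(1/200 + 1/3510) = 189.2 Ω
R_th = 189.2 Ω

Final answer: V_th = -0.09411 V, R_th = 189.2 Ω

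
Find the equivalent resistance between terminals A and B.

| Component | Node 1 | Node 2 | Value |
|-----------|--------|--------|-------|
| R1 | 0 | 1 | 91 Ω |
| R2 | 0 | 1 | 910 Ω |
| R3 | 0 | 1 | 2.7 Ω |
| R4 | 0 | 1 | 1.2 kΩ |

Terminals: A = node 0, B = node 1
Reduce the network between node 0 (A) and node 1 (B) by series/parallel combination:
  Rp1 = R1 ‖ R2 ‖ R3 ‖ R4 (parallel, all between nodes 0 and 1) = 1/(1/91 + 1/910 + 1/2.7 + 1/1200) = 2.609 Ω
R_eq = 2.609 Ω

Final answer: 2.609 Ω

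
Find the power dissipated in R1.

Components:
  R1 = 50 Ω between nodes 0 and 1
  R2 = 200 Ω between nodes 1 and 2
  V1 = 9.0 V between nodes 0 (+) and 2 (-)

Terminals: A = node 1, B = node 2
Nodal analysis, taking node 2 as the 0 V reference.
Source V1 fixes V_0 = 9 V.
KCL at each unknown node (sum of currents leaving = 0; resistances in Ω):
  Node 1: (V_1 - 9)/50 + (V_1 - 0)/200 = 0
Collecting terms: 0.025 × V_1 = 0.18  =>  V_1 = 7.2 V
I_R1 = (V_0 - V_1)/R1 = (9 - 7.2)/50 = 0.036 A
P_R1 = I_R1² × R1 = (0.036)² × 50 = 0.0648 W

Final answer: 0.0648 W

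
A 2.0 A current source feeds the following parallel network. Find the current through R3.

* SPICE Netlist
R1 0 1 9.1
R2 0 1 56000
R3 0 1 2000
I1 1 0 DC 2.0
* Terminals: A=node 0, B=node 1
All resistors sit directly between nodes 0 and 1, so they are in parallel and share one voltage V; the full source current 2 A splits among them.
1/R_par = 1/9.1 + 1/56000 + 1/2000 = 0.1104 S  =>  R_par = 9.057 Ω
V = I × R_par = 2 × 9.057 = 18.11 V
I_R3 = V/R3 = 18.11/2000 = 0.009057 A

Final answer: 0.009057 A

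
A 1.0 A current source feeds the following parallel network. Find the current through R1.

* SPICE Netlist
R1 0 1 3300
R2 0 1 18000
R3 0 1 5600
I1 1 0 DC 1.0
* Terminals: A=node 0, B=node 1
All resistors sit directly between nodes 0 and 1, so they are in parallel and share one voltage V; the full source current 1 A splits among them.
1/R_par = 1/3300 + 1/18000 + 1/5600 = 0.0005372 S  =>  R_par = 1862 Ω
V = I × R_par = 1 × 1862 = 1862 V
I_R1 = V/R1 = 1862/3300 = 0.5641 A

Final answer: 0.5641 A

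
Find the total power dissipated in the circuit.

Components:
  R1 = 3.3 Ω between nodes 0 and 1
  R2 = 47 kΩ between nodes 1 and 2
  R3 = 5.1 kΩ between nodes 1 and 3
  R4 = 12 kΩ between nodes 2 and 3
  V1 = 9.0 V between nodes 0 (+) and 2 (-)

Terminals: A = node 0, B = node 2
Nodal analysis, taking node 2 as the 0 V reference.
Source V1 fixes V_0 = 9 V.
KCL at each unknown node (sum of currents leaving = 0; resistances in Ω):
  Node 1: (V_1 - 9)/3.3 + (V_1 - 0)/47000 + (V_1 - V_3)/5100 = 0
  Node 3: (V_3 - V_1)/5100 + (V_3 - 0)/12000 = 0
Collecting terms (coefficients in siemens):
  0.3032·V_1 - 0.0001961·V_3 = 2.727
  0.0002794·V_3 - 0.0001961·V_1 = 0
Determinant D = (0.3032)(0.0002794) - (-0.0001961)(-0.0001961) = 0.00008469
V_1 = [(2.727)(0.0002794) - (-0.0001961)(0)]/D = 8.998 V
V_3 = [(0.3032)(0) - (2.727)(-0.0001961)]/D = 6.314 V
Power in each resistor, P = (ΔV)²/R:
  P_R1 = (9 - 8.998)²/3.3 = 0.000001699 W
  P_R2 = (8.998 - 0)²/47000 = 0.001722 W
  P_R3 = (8.998 - 6.314)²/5100 = 0.001412 W
  P_R4 = (0 - 6.314)²/12000 = 0.003322 W
P_total = P_R1 + P_R2 + P_R3 + P_R4 = 0.006459 W

Final answer: 0.006459 W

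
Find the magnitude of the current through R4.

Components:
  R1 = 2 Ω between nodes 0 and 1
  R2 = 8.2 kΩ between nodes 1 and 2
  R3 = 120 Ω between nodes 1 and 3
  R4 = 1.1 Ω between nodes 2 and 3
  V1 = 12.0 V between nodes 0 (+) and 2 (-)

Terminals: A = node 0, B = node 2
Nodal analysis, taking node 2 as the 0 V reference.
Source V1 fixes V_0 = 12 V.
KCL at each unknown node (sum of currents leaving = 0; resistances in Ω):
  Node 1: (V_1 - 12)/2 + (V_1 - 0)/8200 + (V_1 - V_3)/120 = 0
  Node 3: (V_3 - V_1)/120 + (V_3 - 0)/1.1 = 0
Collecting terms (coefficients in siemens):
  0.5085·V_1 - 0.008333·V_3 = 6
  0.9174·V_3 - 0.008333·V_1 = 0
Determinant D = (0.5085)(0.9174) - (-0.008333)(-0.008333) = 0.4664
V_1 = [(6)(0.9174) - (-0.008333)(0)]/D = 11.8 V
V_3 = [(0.5085)(0) - (6)(-0.008333)]/D = 0.1072 V
I_R4 = (V_2 - V_3)/R4 = (0 - 0.1072)/1.1 = -0.09746 A
|I_R4| = 0.09746 A

Final answer: |I_R4| = 0.09746 A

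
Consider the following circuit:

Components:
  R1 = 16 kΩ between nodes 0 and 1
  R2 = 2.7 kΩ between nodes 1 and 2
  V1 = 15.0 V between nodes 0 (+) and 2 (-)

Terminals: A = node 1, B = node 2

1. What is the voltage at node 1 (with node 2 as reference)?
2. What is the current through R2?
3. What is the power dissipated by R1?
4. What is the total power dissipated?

Nodal analysis, taking node 2 as the 0 V reference.
Source V1 fixes V_0 = 15 V.
KCL at each unknown node (sum of currents leaving = 0; resistances in Ω):
  Node 1: (V_1 - 15)/16000 + (V_1 - 0)/2700 = 0
Collecting terms: 0.0004329 × V_1 = 0.0009375  =>  V_1 = 2.166 V
Part 1:
  Read off the nodal solution: V_1 = 2.166 V
Part 2:
  I_R2 = (V_1 - V_2)/R2 = (2.166 - 0)/2700 = 0.0008021 A
  Magnitude: I_R2 = 0.0008021 A
Part 3:
  I_R1 = (V_0 - V_1)/R1 = (15 - 2.166)/16000 = 0.0008021 A
  P_R1 = I_R1² × R1 = (0.0008021)² × 16000 = 0.01029 W
Part 4:
  Power in each resistor, P = (ΔV)²/R:
    P_R1 = (15 - 2.166)²/16000 = 0.01029 W
    P_R2 = (2.166 - 0)²/2700 = 0.001737 W
  P_total = P_R1 + P_R2 = 0.01203 W

Final answers:
1. V_1 = 2.166 V
2. I_R2 = 0.0008021 A
3. P_R1 = 0.01029 W
4. P_total = 0.01203 W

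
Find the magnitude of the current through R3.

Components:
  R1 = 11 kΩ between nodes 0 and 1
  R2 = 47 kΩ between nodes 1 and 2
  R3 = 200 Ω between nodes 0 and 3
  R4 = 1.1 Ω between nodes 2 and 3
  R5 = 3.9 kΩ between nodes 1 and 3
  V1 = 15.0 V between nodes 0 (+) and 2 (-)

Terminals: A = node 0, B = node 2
Nodal analysis, taking node 2 as the 0 V reference.
Source V1 fixes V_0 = 15 V.
KCL at each unknown node (sum of currents leaving = 0; resistances in Ω):
  Node 1: (V_1 - 15)/11000 + (V_1 - 0)/47000 + (V_1 - V_3)/3900 = 0
  Node 3: (V_3 - 15)/200 + (V_3 - 0)/1.1 + (V_3 - V_1)/3900 = 0
Collecting terms (coefficients in siemens):
  0.0003686·V_1 - 0.0002564·V_3 = 0.001364
  0.9143·V_3 - 0.0002564·V_1 = 0.075
Determinant D = (0.0003686)(0.9143) - (-0.0002564)(-0.0002564) = 0.000337
V_1 = [(0.001364)(0.9143) - (-0.0002564)(0.075)]/D = 3.757 V
V_3 = [(0.0003686)(0.075) - (0.001364)(-0.0002564)]/D = 0.08308 V
I_R3 = (V_0 - V_3)/R3 = (15 - 0.08308)/200 = 0.07458 A
|I_R3| = 0.07458 A

Final answer: |I_R3| = 0.07458 A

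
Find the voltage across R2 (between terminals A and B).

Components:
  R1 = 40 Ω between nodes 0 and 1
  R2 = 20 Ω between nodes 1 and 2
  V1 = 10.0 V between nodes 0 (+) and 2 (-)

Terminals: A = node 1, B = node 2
R1 and R2 are in series across V1 (node 0 → node 1 → node 2), and the output A–B is taken across R2, so this is a voltage divider.
Series current: I = V1/(R1 + R2) = 10/(40 + 20) = 10/60 = 0.1667 A
V_R2 = I × R2 = V1 × R2/(R1 + R2) = 10 × 20/60 = 3.333 V

Final answer: 3.333 V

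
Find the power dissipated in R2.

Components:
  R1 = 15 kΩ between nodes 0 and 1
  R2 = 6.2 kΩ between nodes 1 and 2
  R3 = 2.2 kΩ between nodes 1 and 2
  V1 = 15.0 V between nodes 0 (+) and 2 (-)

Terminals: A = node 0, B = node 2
Nodal analysis, taking node 2 as the 0 V reference.
Source V1 fixes V_0 = 15 V.
KCL at each unknown node (sum of currents leaving = 0; resistances in Ω):
  Node 1: (V_1 - 15)/15000 + (V_1 - 0)/6200 + (V_1 - 0)/2200 = 0
Collecting terms: 0.0006825 × V_1 = 0.001  =>  V_1 = 1.465 V
I_R2 = (V_1 - V_2)/R2 = (1.465 - 0)/6200 = 0.0002363 A
P_R2 = I_R2² × R2 = (0.0002363)² × 6200 = 0.0003463 W

Final answer: 0.0003463 W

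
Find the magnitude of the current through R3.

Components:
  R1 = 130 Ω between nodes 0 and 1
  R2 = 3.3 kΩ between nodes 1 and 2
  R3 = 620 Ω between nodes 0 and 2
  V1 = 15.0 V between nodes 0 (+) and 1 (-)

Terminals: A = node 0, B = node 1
Nodal analysis, taking node 1 as the 0 V reference.
Source V1 fixes V_0 = 15 V.
KCL at each unknown node (sum of currents leaving = 0; resistances in Ω):
  Node 2: (V_2 - 0)/3300 + (V_2 - 15)/620 = 0
Collecting terms: 0.001916 × V_2 = 0.02419  =>  V_2 = 12.63 V
I_R3 = (V_0 - V_2)/R3 = (15 - 12.63)/620 = 0.003827 A
|I_R3| = 0.003827 A

Final answer: |I_R3| = 0.003827 A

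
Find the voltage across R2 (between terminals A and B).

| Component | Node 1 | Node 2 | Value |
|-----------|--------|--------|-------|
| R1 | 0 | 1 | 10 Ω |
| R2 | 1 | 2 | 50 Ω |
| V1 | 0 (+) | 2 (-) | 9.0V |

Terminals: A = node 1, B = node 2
R1 and R2 are in series across V1 (node 0 → node 1 → node 2), and the output A–B is taken across R2, so this is a voltage divider.
Series current: I = V1/(R1 + R2) = 9/(10 + 50) = 9/60 = 0.15 A
V_R2 = I × R2 = V1 × R2/(R1 + R2) = 9 × 50/60 = 7.5 V

Final answer: 7.5 V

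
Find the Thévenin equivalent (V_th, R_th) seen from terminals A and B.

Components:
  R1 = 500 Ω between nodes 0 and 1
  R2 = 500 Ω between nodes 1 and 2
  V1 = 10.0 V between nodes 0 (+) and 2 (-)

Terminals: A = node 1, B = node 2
Step 1 — V_th is the open-circuit voltage V_A - V_B (nothing connected across the terminals).
Nodal analysis, taking node 2 as the 0 V reference.
Source V1 fixes V_0 = 10 V.
KCL at each unknown node (sum of currents leaving = 0; resistances in Ω):
  Node 1: (V_1 - 10)/500 + (V_1 - 0)/500 = 0
Collecting terms: 0.004 × V_1 = 0.02  =>  V_1 = 5 V
V_th = V_1 - V_2 = 5 - 0 = 5 V
Step 2 — R_th: zero the source — replace V1 by a short circuit (node 2 merges into node 0) — and find the resistance seen between A (node 1) and B (node 0).
Reduce the network between node 1 (A) and node 0 (B) by series/parallel combination:
  Rp1 = R1 ‖ R2 (parallel, both between nodes 0 and 1) = 1/(1/500 + 1/500) = 250 Ω
R_th = 250 Ω

Final answer: V_th = 5 V, R_th = 250 Ω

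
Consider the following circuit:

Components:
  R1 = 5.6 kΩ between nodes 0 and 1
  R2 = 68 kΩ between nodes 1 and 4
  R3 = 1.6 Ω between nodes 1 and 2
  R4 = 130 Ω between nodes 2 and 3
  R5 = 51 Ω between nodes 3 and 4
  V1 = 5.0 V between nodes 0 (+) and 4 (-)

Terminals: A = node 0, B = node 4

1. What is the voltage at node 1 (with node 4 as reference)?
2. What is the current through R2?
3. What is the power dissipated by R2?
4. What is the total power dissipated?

Nodal analysis, taking node 4 as the 0 V reference.
Source V1 fixes V_0 = 5 V.
KCL at each unknown node (sum of currents leaving = 0; resistances in Ω):
  Node 1: (V_1 - 5)/5600 + (V_1 - 0)/68000 + (V_1 - V_2)/1.6 = 0
  Node 2: (V_2 - V_1)/1.6 + (V_2 - V_3)/130 = 0
  Node 3: (V_3 - V_2)/130 + (V_3 - 0)/51 = 0
Collecting terms (coefficients in siemens):
  0.6252·V_1 - 0.625·V_2 = 0.0008929
  0.6327·V_2 - 0.625·V_1 - 0.007692·V_3 = 0
  0.0273·V_3 - 0.007692·V_2 = 0
Solving these 3 simultaneous equations (Gaussian elimination) gives:
  V_1 = 0.1575 V, V_2 = 0.1561 V, V_3 = 0.04398 V
Part 1:
  Read off the nodal solution: V_1 = 0.1575 V
Part 2:
  I_R2 = (V_1 - V_4)/R2 = (0.1575 - 0)/68000 = 0.000002316 A
  Magnitude: I_R2 = 0.000002316 A
Part 3:
  I_R2 = (V_1 - V_4)/R2 = (0.1575 - 0)/68000 = 0.000002316 A
  P_R2 = I_R2² × R2 = (0.000002316)² × 68000 = 0.0000003647 W
Part 4:
  Power in each resistor, P = (ΔV)²/R:
    P_R1 = (5 - 0.1575)²/5600 = 0.004188 W
    P_R2 = (0.1575 - 0)²/68000 = 0.0000003647 W
    P_R3 = (0.1575 - 0.1561)²/1.6 = 0.00000119 W
    P_R4 = (0.1561 - 0.04398)²/130 = 0.00009669 W
    P_R5 = (0.04398 - 0)²/51 = 0.00003793 W
  P_total = P_R1 + P_R2 + P_R3 + P_R4 + P_R5 = 0.004324 W

Final answers:
1. V_1 = 0.1575 V
2. I_R2 = 2.316e-06 A
3. P_R2 = 3.647e-07 W
4. P_total = 0.004324 W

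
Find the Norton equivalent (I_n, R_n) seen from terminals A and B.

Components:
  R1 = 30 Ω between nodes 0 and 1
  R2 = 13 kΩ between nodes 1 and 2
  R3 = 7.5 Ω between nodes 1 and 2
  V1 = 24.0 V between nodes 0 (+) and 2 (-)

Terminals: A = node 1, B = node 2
Find the Thévenin equivalent first; then I_n = V_th/R_th and R_n = R_th.
Step 1 — V_th is the open-circuit voltage V_A - V_B (nothing connected across the terminals).
Nodal analysis, taking node 2 as the 0 V reference.
Source V1 fixes V_0 = 24 V.
KCL at each unknown node (sum of currents leaving = 0; resistances in Ω):
  Node 1: (V_1 - 24)/30 + (V_1 - 0)/13000 + (V_1 - 0)/7.5 = 0
Collecting terms: 0.1667 × V_1 = 0.8  =>  V_1 = 4.798 V
V_th = V_1 - V_2 = 4.798 - 0 = 4.798 V
Step 2 — R_th: zero the source — replace V1 by a short circuit (node 2 merges into node 0) — and find the resistance seen between A (node 1) and B (node 0).
Reduce the network between node 1 (A) and node 0 (B) by series/parallel combination:
  Rp1 = R1 ‖ R2 ‖ R3 (parallel, all between nodes 0 and 1) = 1/(1/30 + 1/13000 + 1/7.5) = 5.997 Ω
R_th = 5.997 Ω
I_n = V_th/R_th = 4.798/5.997 = 0.8 A, and R_n = R_th = 5.997 Ω

Final answer: I_n = 0.8 A, R_n = 5.997 Ω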